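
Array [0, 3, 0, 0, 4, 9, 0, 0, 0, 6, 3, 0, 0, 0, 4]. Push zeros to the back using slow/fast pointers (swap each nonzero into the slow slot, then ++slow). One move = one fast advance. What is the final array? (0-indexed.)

[3, 4, 9, 6, 3, 4, 0, 0, 0, 0, 0, 0, 0, 0, 0]

(s=0,f=0) a[fast]=0 → fast++
(s=0,f=1) a[fast]=3≠0 swap→a[0]=3 → slow++,fast++
(s=1,f=2) a[fast]=0 → fast++
(s=1,f=3) a[fast]=0 → fast++
(s=1,f=4) a[fast]=4≠0 swap→a[1]=4 → slow++,fast++
(s=2,f=5) a[fast]=9≠0 swap→a[2]=9 → slow++,fast++
(s=3,f=6) a[fast]=0 → fast++
(s=3,f=7) a[fast]=0 → fast++
(s=3,f=8) a[fast]=0 → fast++
(s=3,f=9) a[fast]=6≠0 swap→a[3]=6 → slow++,fast++
(s=4,f=10) a[fast]=3≠0 swap→a[4]=3 → slow++,fast++
(s=5,f=11) a[fast]=0 → fast++
(s=5,f=12) a[fast]=0 → fast++
(s=5,f=13) a[fast]=0 → fast++
(s=5,f=14) a[fast]=4≠0 swap→a[5]=4 → slow++,fast++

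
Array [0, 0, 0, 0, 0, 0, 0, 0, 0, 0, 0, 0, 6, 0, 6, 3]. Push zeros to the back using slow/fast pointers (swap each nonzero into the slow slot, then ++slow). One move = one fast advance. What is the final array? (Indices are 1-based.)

[6, 6, 3, 0, 0, 0, 0, 0, 0, 0, 0, 0, 0, 0, 0, 0]

(s=1,f=1) a[fast]=0 → fast++
(s=1,f=2) a[fast]=0 → fast++
(s=1,f=3) a[fast]=0 → fast++
(s=1,f=4) a[fast]=0 → fast++
(s=1,f=5) a[fast]=0 → fast++
(s=1,f=6) a[fast]=0 → fast++
(s=1,f=7) a[fast]=0 → fast++
(s=1,f=8) a[fast]=0 → fast++
(s=1,f=9) a[fast]=0 → fast++
(s=1,f=10) a[fast]=0 → fast++
(s=1,f=11) a[fast]=0 → fast++
(s=1,f=12) a[fast]=0 → fast++
(s=1,f=13) a[fast]=6≠0 swap→a[1]=6 → slow++,fast++
(s=2,f=14) a[fast]=0 → fast++
(s=2,f=15) a[fast]=6≠0 swap→a[2]=6 → slow++,fast++
(s=3,f=16) a[fast]=3≠0 swap→a[3]=3 → slow++,fast++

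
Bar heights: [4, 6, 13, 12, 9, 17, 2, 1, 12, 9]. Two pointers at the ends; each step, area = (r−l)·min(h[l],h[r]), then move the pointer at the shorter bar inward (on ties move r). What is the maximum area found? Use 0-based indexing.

[0,9] min(4,9)*9=36 best=36 * → l++
[1,9] min(6,9)*8=48 best=48 * → l++
[2,9] min(13,9)*7=63 best=63 * → r--
[2,8] min(13,12)*6=72 best=72 * → r--
[2,7] min(13,1)*5=5 best=72 → r--
[2,6] min(13,2)*4=8 best=72 → r--
[2,5] min(13,17)*3=39 best=72 → l++
[3,5] min(12,17)*2=24 best=72 → l++
[4,5] min(9,17)*1=9 best=72 → l++

max area = 72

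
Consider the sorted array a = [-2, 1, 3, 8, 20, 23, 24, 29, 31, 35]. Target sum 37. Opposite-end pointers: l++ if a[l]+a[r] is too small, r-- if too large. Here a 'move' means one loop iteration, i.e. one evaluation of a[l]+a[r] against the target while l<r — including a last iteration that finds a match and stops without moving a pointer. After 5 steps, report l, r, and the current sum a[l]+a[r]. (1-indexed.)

l=4, r=8, sum=37

[1,10] -2+35=33 <37 → l++
[2,10] 1+35=36 <37 → l++
[3,10] 3+35=38 >37 → r--
[3,9] 3+31=34 <37 → l++
[4,9] 8+31=39 >37 → r--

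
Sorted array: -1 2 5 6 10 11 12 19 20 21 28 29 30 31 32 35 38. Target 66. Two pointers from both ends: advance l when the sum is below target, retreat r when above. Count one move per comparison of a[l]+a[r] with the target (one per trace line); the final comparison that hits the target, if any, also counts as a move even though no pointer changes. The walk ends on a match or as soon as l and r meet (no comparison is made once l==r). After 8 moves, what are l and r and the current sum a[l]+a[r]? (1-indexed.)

l=9, r=17, sum=58

[1,17] -1+38=37 <66 → l++
[2,17] 2+38=40 <66 → l++
[3,17] 5+38=43 <66 → l++
[4,17] 6+38=44 <66 → l++
[5,17] 10+38=48 <66 → l++
[6,17] 11+38=49 <66 → l++
[7,17] 12+38=50 <66 → l++
[8,17] 19+38=57 <66 → l++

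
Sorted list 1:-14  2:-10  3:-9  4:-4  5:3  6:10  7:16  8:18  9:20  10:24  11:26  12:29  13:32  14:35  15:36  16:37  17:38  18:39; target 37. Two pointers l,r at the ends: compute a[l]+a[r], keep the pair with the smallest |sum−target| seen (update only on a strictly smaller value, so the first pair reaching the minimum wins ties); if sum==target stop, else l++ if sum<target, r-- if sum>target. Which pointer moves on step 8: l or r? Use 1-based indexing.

r

l=1 r=18: -14+39=25 d=12 *, l++
l=2 r=18: -10+39=29 d=8 *, l++
l=3 r=18: -9+39=30 d=7 *, l++
l=4 r=18: -4+39=35 d=2 *, l++
l=5 r=18: 3+39=42 d=5, r--
l=5 r=17: 3+38=41 d=4, r--
l=5 r=16: 3+37=40 d=3, r--
l=5 r=15: 3+36=39 d=2, r--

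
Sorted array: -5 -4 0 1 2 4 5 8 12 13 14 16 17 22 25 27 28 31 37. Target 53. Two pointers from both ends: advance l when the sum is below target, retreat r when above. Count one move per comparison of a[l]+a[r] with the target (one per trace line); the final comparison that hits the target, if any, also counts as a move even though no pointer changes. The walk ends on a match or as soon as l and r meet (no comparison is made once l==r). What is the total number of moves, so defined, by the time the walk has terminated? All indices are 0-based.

12 moves

l=0 r=18: -5+37=32 <53, l++
l=1 r=18: -4+37=33 <53, l++
l=2 r=18: 0+37=37 <53, l++
l=3 r=18: 1+37=38 <53, l++
l=4 r=18: 2+37=39 <53, l++
l=5 r=18: 4+37=41 <53, l++
l=6 r=18: 5+37=42 <53, l++
l=7 r=18: 8+37=45 <53, l++
l=8 r=18: 12+37=49 <53, l++
l=9 r=18: 13+37=50 <53, l++
l=10 r=18: 14+37=51 <53, l++
l=11 r=18: 16+37=53, found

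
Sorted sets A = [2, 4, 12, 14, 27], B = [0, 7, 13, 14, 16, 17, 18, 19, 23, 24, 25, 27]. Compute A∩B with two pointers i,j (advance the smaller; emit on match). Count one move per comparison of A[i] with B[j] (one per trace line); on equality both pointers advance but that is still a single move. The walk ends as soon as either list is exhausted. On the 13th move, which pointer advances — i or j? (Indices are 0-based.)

i=0 j=0: 2>0, j++
i=0 j=1: 2<7, i++
i=1 j=1: 4<7, i++
i=2 j=1: 12>7, j++
i=2 j=2: 12<13, i++
i=3 j=2: 14>13, j++
i=3 j=3: 14==14 emit, i++,j++
i=4 j=4: 27>16, j++
i=4 j=5: 27>17, j++
i=4 j=6: 27>18, j++
i=4 j=7: 27>19, j++
i=4 j=8: 27>23, j++
i=4 j=9: 27>24, j++

j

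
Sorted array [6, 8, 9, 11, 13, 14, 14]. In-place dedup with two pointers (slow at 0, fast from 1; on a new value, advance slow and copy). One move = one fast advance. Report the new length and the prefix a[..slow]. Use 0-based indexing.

(s=0,f=1) a[fast]=8≠a[slow]=6 write a[1]=8 → slow++,fast++
(s=1,f=2) a[fast]=9≠a[slow]=8 write a[2]=9 → slow++,fast++
(s=2,f=3) a[fast]=11≠a[slow]=9 write a[3]=11 → slow++,fast++
(s=3,f=4) a[fast]=13≠a[slow]=11 write a[4]=13 → slow++,fast++
(s=4,f=5) a[fast]=14≠a[slow]=13 write a[5]=14 → slow++,fast++
(s=5,f=6) a[fast]=14=a[slow] dup → fast++

length 6; prefix = [6, 8, 9, 11, 13, 14]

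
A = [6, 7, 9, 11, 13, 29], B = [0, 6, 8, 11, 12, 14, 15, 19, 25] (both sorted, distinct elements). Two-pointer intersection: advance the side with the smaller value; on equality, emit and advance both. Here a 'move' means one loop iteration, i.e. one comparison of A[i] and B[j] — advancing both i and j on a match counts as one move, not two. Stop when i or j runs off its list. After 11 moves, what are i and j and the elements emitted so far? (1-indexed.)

i=1 j=1: 6>0, j++
i=1 j=2: 6==6 emit, i++,j++
i=2 j=3: 7<8, i++
i=3 j=3: 9>8, j++
i=3 j=4: 9<11, i++
i=4 j=4: 11==11 emit, i++,j++
i=5 j=5: 13>12, j++
i=5 j=6: 13<14, i++
i=6 j=6: 29>14, j++
i=6 j=7: 29>15, j++
i=6 j=8: 29>19, j++

i=6, j=9, emitted=[6, 11]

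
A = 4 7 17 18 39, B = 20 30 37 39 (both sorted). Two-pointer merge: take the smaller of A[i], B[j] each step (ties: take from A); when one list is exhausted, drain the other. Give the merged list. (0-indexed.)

[4, 7, 17, 18, 20, 30, 37, 39, 39]

i=0 j=0: A[i]=4<=B[j]=20 take 4, i++
i=1 j=0: A[i]=7<=B[j]=20 take 7, i++
i=2 j=0: A[i]=17<=B[j]=20 take 17, i++
i=3 j=0: A[i]=18<=B[j]=20 take 18, i++
i=4 j=0: A[i]=39>B[j]=20 take 20, j++
i=4 j=1: A[i]=39>B[j]=30 take 30, j++
i=4 j=2: A[i]=39>B[j]=37 take 37, j++
i=4 j=3: A[i]=39<=B[j]=39 take 39, i++
i=5 j=3: A done, take B[j]=39, j++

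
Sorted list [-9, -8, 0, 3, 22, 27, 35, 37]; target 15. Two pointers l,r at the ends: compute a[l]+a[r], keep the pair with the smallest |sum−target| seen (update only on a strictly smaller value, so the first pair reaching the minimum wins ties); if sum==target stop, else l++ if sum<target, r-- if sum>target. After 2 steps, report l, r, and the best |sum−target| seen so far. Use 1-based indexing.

[1,8] -9+37=28 d=13 * → r--
[1,7] -9+35=26 d=11 * → r--

l=1, r=6, best |Δ|=11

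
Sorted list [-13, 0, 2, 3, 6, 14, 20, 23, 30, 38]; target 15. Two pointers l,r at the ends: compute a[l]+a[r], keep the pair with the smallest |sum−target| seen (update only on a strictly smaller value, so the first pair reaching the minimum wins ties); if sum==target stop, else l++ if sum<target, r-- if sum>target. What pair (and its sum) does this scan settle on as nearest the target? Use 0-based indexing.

pair (0, 14) with sum 14 (|Δ|=1)

l=0 r=9: -13+38=25 d=10 *, r--
l=0 r=8: -13+30=17 d=2 *, r--
l=0 r=7: -13+23=10 d=5, l++
l=1 r=7: 0+23=23 d=8, r--
l=1 r=6: 0+20=20 d=5, r--
l=1 r=5: 0+14=14 d=1 *, l++
l=2 r=5: 2+14=16 d=1, r--
l=2 r=4: 2+6=8 d=7, l++
l=3 r=4: 3+6=9 d=6, l++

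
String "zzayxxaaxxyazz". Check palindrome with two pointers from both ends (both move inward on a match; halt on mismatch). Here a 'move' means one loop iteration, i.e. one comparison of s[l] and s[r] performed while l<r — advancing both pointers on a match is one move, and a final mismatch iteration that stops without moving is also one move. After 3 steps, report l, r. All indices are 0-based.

l=3, r=10

[0,13] 'z'=='z' → l++,r--
[1,12] 'z'=='z' → l++,r--
[2,11] 'a'=='a' → l++,r--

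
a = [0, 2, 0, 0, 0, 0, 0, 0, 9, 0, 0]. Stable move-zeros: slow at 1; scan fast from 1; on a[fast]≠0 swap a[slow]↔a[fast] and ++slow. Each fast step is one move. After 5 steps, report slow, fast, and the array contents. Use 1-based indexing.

(s=1,f=1) a[fast]=0 → fast++
(s=1,f=2) a[fast]=2≠0 swap→a[1]=2 → slow++,fast++
(s=2,f=3) a[fast]=0 → fast++
(s=2,f=4) a[fast]=0 → fast++
(s=2,f=5) a[fast]=0 → fast++

slow=2, fast=6, a=[2, 0, 0, 0, 0, 0, 0, 0, 9, 0, 0]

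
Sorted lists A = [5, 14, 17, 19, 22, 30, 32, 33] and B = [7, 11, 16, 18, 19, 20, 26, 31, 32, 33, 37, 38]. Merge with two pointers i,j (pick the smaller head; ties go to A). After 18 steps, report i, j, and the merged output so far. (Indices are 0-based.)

[i=0,j=0] A[i]=5<=B[j]=7 take 5 → i++
[i=1,j=0] A[i]=14>B[j]=7 take 7 → j++
[i=1,j=1] A[i]=14>B[j]=11 take 11 → j++
[i=1,j=2] A[i]=14<=B[j]=16 take 14 → i++
[i=2,j=2] A[i]=17>B[j]=16 take 16 → j++
[i=2,j=3] A[i]=17<=B[j]=18 take 17 → i++
[i=3,j=3] A[i]=19>B[j]=18 take 18 → j++
[i=3,j=4] A[i]=19<=B[j]=19 take 19 → i++
[i=4,j=4] A[i]=22>B[j]=19 take 19 → j++
[i=4,j=5] A[i]=22>B[j]=20 take 20 → j++
[i=4,j=6] A[i]=22<=B[j]=26 take 22 → i++
[i=5,j=6] A[i]=30>B[j]=26 take 26 → j++
[i=5,j=7] A[i]=30<=B[j]=31 take 30 → i++
[i=6,j=7] A[i]=32>B[j]=31 take 31 → j++
[i=6,j=8] A[i]=32<=B[j]=32 take 32 → i++
[i=7,j=8] A[i]=33>B[j]=32 take 32 → j++
[i=7,j=9] A[i]=33<=B[j]=33 take 33 → i++
[i=8,j=9] A done, take B[j]=33 → j++

i=8, j=10, merged so far=[5, 7, 11, 14, 16, 17, 18, 19, 19, 20, 22, 26, 30, 31, 32, 32, 33, 33]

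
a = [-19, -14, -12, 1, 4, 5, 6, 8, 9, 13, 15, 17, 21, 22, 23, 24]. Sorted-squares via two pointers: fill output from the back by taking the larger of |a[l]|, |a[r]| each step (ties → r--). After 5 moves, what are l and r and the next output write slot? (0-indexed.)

l=0 r=15: |-19|<=|24| out[15]=576, r--
l=0 r=14: |-19|<=|23| out[14]=529, r--
l=0 r=13: |-19|<=|22| out[13]=484, r--
l=0 r=12: |-19|<=|21| out[12]=441, r--
l=0 r=11: |-19|>|17| out[11]=361, l++

l=1, r=11, next write slot=10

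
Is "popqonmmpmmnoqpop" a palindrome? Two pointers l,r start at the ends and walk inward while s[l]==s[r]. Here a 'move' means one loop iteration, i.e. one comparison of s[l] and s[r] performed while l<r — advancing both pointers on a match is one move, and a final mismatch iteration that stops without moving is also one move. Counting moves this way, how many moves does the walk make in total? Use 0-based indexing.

l=0 r=16: 'p'=='p', l++,r--
l=1 r=15: 'o'=='o', l++,r--
l=2 r=14: 'p'=='p', l++,r--
l=3 r=13: 'q'=='q', l++,r--
l=4 r=12: 'o'=='o', l++,r--
l=5 r=11: 'n'=='n', l++,r--
l=6 r=10: 'm'=='m', l++,r--
l=7 r=9: 'm'=='m', l++,r--

8 moves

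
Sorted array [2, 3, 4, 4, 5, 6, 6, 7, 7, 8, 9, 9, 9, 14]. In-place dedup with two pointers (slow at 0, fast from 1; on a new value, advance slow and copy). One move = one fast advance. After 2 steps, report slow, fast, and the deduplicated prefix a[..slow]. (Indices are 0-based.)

slow=0 fast=1: a[fast]=3≠a[slow]=2 write a[1]=3, slow++,fast++
slow=1 fast=2: a[fast]=4≠a[slow]=3 write a[2]=4, slow++,fast++

slow=2, fast=3, prefix=[2, 3, 4]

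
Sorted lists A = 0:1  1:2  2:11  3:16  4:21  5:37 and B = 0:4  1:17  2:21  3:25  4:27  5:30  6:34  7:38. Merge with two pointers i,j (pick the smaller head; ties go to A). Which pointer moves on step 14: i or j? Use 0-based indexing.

j

[i=0,j=0] A[i]=1<=B[j]=4 take 1 → i++
[i=1,j=0] A[i]=2<=B[j]=4 take 2 → i++
[i=2,j=0] A[i]=11>B[j]=4 take 4 → j++
[i=2,j=1] A[i]=11<=B[j]=17 take 11 → i++
[i=3,j=1] A[i]=16<=B[j]=17 take 16 → i++
[i=4,j=1] A[i]=21>B[j]=17 take 17 → j++
[i=4,j=2] A[i]=21<=B[j]=21 take 21 → i++
[i=5,j=2] A[i]=37>B[j]=21 take 21 → j++
[i=5,j=3] A[i]=37>B[j]=25 take 25 → j++
[i=5,j=4] A[i]=37>B[j]=27 take 27 → j++
[i=5,j=5] A[i]=37>B[j]=30 take 30 → j++
[i=5,j=6] A[i]=37>B[j]=34 take 34 → j++
[i=5,j=7] A[i]=37<=B[j]=38 take 37 → i++
[i=6,j=7] A done, take B[j]=38 → j++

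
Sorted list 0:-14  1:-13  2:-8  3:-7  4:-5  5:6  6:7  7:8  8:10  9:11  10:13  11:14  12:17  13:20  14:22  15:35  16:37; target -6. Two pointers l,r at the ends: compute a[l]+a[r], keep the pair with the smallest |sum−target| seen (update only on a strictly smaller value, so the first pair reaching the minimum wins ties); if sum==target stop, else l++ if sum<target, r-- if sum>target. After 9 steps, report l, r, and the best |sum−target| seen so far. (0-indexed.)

l=0, r=7, best |Δ|=2

l=0 r=16: -14+37=23 d=29 *, r--
l=0 r=15: -14+35=21 d=27 *, r--
l=0 r=14: -14+22=8 d=14 *, r--
l=0 r=13: -14+20=6 d=12 *, r--
l=0 r=12: -14+17=3 d=9 *, r--
l=0 r=11: -14+14=0 d=6 *, r--
l=0 r=10: -14+13=-1 d=5 *, r--
l=0 r=9: -14+11=-3 d=3 *, r--
l=0 r=8: -14+10=-4 d=2 *, r--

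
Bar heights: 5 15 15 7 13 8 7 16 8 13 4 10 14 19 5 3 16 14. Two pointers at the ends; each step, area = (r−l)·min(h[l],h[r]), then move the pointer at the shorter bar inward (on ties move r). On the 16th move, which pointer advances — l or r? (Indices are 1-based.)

l=1 r=18: min(5,14)*17=85 best=85 *, l++
l=2 r=18: min(15,14)*16=224 best=224 *, r--
l=2 r=17: min(15,16)*15=225 best=225 *, l++
l=3 r=17: min(15,16)*14=210 best=225, l++
l=4 r=17: min(7,16)*13=91 best=225, l++
l=5 r=17: min(13,16)*12=156 best=225, l++
l=6 r=17: min(8,16)*11=88 best=225, l++
l=7 r=17: min(7,16)*10=70 best=225, l++
l=8 r=17: min(16,16)*9=144 best=225, r--
l=8 r=16: min(16,3)*8=24 best=225, r--
l=8 r=15: min(16,5)*7=35 best=225, r--
l=8 r=14: min(16,19)*6=96 best=225, l++
l=9 r=14: min(8,19)*5=40 best=225, l++
l=10 r=14: min(13,19)*4=52 best=225, l++
l=11 r=14: min(4,19)*3=12 best=225, l++
l=12 r=14: min(10,19)*2=20 best=225, l++

l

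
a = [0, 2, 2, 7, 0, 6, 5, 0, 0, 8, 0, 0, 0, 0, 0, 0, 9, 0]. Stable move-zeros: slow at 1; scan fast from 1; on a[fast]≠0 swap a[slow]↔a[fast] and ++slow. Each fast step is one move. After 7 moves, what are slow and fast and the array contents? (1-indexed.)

slow=1 fast=1: a[fast]=0, fast++
slow=1 fast=2: a[fast]=2≠0 swap→a[1]=2, slow++,fast++
slow=2 fast=3: a[fast]=2≠0 swap→a[2]=2, slow++,fast++
slow=3 fast=4: a[fast]=7≠0 swap→a[3]=7, slow++,fast++
slow=4 fast=5: a[fast]=0, fast++
slow=4 fast=6: a[fast]=6≠0 swap→a[4]=6, slow++,fast++
slow=5 fast=7: a[fast]=5≠0 swap→a[5]=5, slow++,fast++

slow=6, fast=8, a=[2, 2, 7, 6, 5, 0, 0, 0, 0, 8, 0, 0, 0, 0, 0, 0, 9, 0]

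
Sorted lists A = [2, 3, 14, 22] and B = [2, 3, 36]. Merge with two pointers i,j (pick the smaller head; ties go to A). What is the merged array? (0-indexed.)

[2, 2, 3, 3, 14, 22, 36]

i=0 j=0: A[i]=2<=B[j]=2 take 2, i++
i=1 j=0: A[i]=3>B[j]=2 take 2, j++
i=1 j=1: A[i]=3<=B[j]=3 take 3, i++
i=2 j=1: A[i]=14>B[j]=3 take 3, j++
i=2 j=2: A[i]=14<=B[j]=36 take 14, i++
i=3 j=2: A[i]=22<=B[j]=36 take 22, i++
i=4 j=2: A done, take B[j]=36, j++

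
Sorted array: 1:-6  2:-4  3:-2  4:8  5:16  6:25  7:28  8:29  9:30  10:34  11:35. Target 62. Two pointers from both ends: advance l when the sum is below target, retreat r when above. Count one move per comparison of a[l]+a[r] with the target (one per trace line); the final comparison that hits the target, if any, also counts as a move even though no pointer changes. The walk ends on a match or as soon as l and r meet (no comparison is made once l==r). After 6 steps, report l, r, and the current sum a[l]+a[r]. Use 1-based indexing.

[1,11] -6+35=29 <62 → l++
[2,11] -4+35=31 <62 → l++
[3,11] -2+35=33 <62 → l++
[4,11] 8+35=43 <62 → l++
[5,11] 16+35=51 <62 → l++
[6,11] 25+35=60 <62 → l++

l=7, r=11, sum=63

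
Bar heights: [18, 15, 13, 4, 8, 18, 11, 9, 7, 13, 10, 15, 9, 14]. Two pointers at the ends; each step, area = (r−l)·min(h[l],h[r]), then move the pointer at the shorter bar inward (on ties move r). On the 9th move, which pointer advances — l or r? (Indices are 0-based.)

l=0 r=13: min(18,14)*13=182 best=182 *, r--
l=0 r=12: min(18,9)*12=108 best=182, r--
l=0 r=11: min(18,15)*11=165 best=182, r--
l=0 r=10: min(18,10)*10=100 best=182, r--
l=0 r=9: min(18,13)*9=117 best=182, r--
l=0 r=8: min(18,7)*8=56 best=182, r--
l=0 r=7: min(18,9)*7=63 best=182, r--
l=0 r=6: min(18,11)*6=66 best=182, r--
l=0 r=5: min(18,18)*5=90 best=182, r--

r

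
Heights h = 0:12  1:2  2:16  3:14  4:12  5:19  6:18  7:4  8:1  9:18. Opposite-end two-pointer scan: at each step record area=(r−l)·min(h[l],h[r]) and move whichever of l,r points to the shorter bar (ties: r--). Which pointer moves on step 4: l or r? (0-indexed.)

l

l=0 r=9: min(12,18)*9=108 best=108 *, l++
l=1 r=9: min(2,18)*8=16 best=108, l++
l=2 r=9: min(16,18)*7=112 best=112 *, l++
l=3 r=9: min(14,18)*6=84 best=112, l++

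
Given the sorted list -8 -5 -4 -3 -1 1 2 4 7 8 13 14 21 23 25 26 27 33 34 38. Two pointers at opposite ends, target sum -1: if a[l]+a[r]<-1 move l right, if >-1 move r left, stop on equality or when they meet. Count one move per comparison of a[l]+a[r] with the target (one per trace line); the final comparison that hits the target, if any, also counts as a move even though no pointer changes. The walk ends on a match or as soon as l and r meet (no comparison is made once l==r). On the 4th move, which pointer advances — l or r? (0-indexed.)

l=0 r=19: -8+38=30 >-1, r--
l=0 r=18: -8+34=26 >-1, r--
l=0 r=17: -8+33=25 >-1, r--
l=0 r=16: -8+27=19 >-1, r--

r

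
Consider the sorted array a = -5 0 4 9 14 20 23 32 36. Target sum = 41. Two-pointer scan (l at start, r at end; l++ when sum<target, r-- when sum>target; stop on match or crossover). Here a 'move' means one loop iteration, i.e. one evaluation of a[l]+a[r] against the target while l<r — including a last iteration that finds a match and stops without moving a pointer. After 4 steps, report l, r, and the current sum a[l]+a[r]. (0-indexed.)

l=3, r=7, sum=41

l=0 r=8: -5+36=31 <41, l++
l=1 r=8: 0+36=36 <41, l++
l=2 r=8: 4+36=40 <41, l++
l=3 r=8: 9+36=45 >41, r--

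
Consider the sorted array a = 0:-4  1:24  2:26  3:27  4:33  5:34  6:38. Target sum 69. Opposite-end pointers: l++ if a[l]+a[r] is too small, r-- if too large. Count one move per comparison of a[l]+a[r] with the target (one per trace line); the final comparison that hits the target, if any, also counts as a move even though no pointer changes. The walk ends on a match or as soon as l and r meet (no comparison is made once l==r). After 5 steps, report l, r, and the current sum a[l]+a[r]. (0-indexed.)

l=4, r=5, sum=67

l=0 r=6: -4+38=34 <69, l++
l=1 r=6: 24+38=62 <69, l++
l=2 r=6: 26+38=64 <69, l++
l=3 r=6: 27+38=65 <69, l++
l=4 r=6: 33+38=71 >69, r--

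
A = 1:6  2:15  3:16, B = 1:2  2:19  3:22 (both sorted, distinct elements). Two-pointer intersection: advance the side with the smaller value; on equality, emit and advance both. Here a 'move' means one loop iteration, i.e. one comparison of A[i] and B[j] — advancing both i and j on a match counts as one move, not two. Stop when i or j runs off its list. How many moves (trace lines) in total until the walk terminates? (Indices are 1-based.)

4 moves

[i=1,j=1] 6>2 → j++
[i=1,j=2] 6<19 → i++
[i=2,j=2] 15<19 → i++
[i=3,j=2] 16<19 → i++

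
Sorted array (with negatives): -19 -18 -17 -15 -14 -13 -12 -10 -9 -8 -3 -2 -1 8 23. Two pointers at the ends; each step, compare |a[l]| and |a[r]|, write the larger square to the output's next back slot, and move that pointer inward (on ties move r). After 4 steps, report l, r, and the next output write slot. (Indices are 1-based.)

[1,15] |-19|<=|23| out[15]=529 → r--
[1,14] |-19|>|8| out[14]=361 → l++
[2,14] |-18|>|8| out[13]=324 → l++
[3,14] |-17|>|8| out[12]=289 → l++

l=4, r=14, next write slot=11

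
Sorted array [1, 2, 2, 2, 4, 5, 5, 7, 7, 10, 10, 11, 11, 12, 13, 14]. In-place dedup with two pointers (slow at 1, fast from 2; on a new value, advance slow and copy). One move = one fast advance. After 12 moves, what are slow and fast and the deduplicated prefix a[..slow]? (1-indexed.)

slow=7, fast=14, prefix=[1, 2, 4, 5, 7, 10, 11]

(s=1,f=2) a[fast]=2≠a[slow]=1 write a[2]=2 → slow++,fast++
(s=2,f=3) a[fast]=2=a[slow] dup → fast++
(s=2,f=4) a[fast]=2=a[slow] dup → fast++
(s=2,f=5) a[fast]=4≠a[slow]=2 write a[3]=4 → slow++,fast++
(s=3,f=6) a[fast]=5≠a[slow]=4 write a[4]=5 → slow++,fast++
(s=4,f=7) a[fast]=5=a[slow] dup → fast++
(s=4,f=8) a[fast]=7≠a[slow]=5 write a[5]=7 → slow++,fast++
(s=5,f=9) a[fast]=7=a[slow] dup → fast++
(s=5,f=10) a[fast]=10≠a[slow]=7 write a[6]=10 → slow++,fast++
(s=6,f=11) a[fast]=10=a[slow] dup → fast++
(s=6,f=12) a[fast]=11≠a[slow]=10 write a[7]=11 → slow++,fast++
(s=7,f=13) a[fast]=11=a[slow] dup → fast++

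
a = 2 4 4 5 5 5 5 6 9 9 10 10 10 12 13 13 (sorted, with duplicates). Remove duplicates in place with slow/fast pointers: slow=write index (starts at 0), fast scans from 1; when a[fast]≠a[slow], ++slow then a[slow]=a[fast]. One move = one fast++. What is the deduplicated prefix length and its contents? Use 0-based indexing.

(s=0,f=1) a[fast]=4≠a[slow]=2 write a[1]=4 → slow++,fast++
(s=1,f=2) a[fast]=4=a[slow] dup → fast++
(s=1,f=3) a[fast]=5≠a[slow]=4 write a[2]=5 → slow++,fast++
(s=2,f=4) a[fast]=5=a[slow] dup → fast++
(s=2,f=5) a[fast]=5=a[slow] dup → fast++
(s=2,f=6) a[fast]=5=a[slow] dup → fast++
(s=2,f=7) a[fast]=6≠a[slow]=5 write a[3]=6 → slow++,fast++
(s=3,f=8) a[fast]=9≠a[slow]=6 write a[4]=9 → slow++,fast++
(s=4,f=9) a[fast]=9=a[slow] dup → fast++
(s=4,f=10) a[fast]=10≠a[slow]=9 write a[5]=10 → slow++,fast++
(s=5,f=11) a[fast]=10=a[slow] dup → fast++
(s=5,f=12) a[fast]=10=a[slow] dup → fast++
(s=5,f=13) a[fast]=12≠a[slow]=10 write a[6]=12 → slow++,fast++
(s=6,f=14) a[fast]=13≠a[slow]=12 write a[7]=13 → slow++,fast++
(s=7,f=15) a[fast]=13=a[slow] dup → fast++

length 8; prefix = [2, 4, 5, 6, 9, 10, 12, 13]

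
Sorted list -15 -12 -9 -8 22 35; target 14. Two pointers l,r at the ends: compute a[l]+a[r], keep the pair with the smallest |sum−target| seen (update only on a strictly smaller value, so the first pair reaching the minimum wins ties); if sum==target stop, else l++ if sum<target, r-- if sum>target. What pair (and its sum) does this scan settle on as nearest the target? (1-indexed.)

[1,6] -15+35=20 d=6 * → r--
[1,5] -15+22=7 d=7 → l++
[2,5] -12+22=10 d=4 * → l++
[3,5] -9+22=13 d=1 * → l++
[4,5] -8+22=14 d=0 * → stop

pair (-8, 22) with sum 14 (|Δ|=0)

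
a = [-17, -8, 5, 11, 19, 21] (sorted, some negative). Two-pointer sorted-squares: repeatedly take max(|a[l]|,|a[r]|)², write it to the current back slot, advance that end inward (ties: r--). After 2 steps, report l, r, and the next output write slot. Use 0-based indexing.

l=0 r=5: |-17|<=|21| out[5]=441, r--
l=0 r=4: |-17|<=|19| out[4]=361, r--

l=0, r=3, next write slot=3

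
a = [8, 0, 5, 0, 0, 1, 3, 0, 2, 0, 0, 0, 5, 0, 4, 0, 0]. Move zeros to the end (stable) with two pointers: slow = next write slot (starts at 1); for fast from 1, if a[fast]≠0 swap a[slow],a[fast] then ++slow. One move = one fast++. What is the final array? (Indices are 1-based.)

slow=1 fast=1: a[fast]=8≠0 swap→a[1]=8, slow++,fast++
slow=2 fast=2: a[fast]=0, fast++
slow=2 fast=3: a[fast]=5≠0 swap→a[2]=5, slow++,fast++
slow=3 fast=4: a[fast]=0, fast++
slow=3 fast=5: a[fast]=0, fast++
slow=3 fast=6: a[fast]=1≠0 swap→a[3]=1, slow++,fast++
slow=4 fast=7: a[fast]=3≠0 swap→a[4]=3, slow++,fast++
slow=5 fast=8: a[fast]=0, fast++
slow=5 fast=9: a[fast]=2≠0 swap→a[5]=2, slow++,fast++
slow=6 fast=10: a[fast]=0, fast++
slow=6 fast=11: a[fast]=0, fast++
slow=6 fast=12: a[fast]=0, fast++
slow=6 fast=13: a[fast]=5≠0 swap→a[6]=5, slow++,fast++
slow=7 fast=14: a[fast]=0, fast++
slow=7 fast=15: a[fast]=4≠0 swap→a[7]=4, slow++,fast++
slow=8 fast=16: a[fast]=0, fast++
slow=8 fast=17: a[fast]=0, fast++

[8, 5, 1, 3, 2, 5, 4, 0, 0, 0, 0, 0, 0, 0, 0, 0, 0]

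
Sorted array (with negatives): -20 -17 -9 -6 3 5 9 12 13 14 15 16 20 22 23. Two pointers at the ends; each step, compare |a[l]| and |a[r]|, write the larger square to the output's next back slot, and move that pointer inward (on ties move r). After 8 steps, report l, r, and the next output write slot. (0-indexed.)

l=2, r=8, next write slot=6

l=0 r=14: |-20|<=|23| out[14]=529, r--
l=0 r=13: |-20|<=|22| out[13]=484, r--
l=0 r=12: |-20|<=|20| out[12]=400, r--
l=0 r=11: |-20|>|16| out[11]=400, l++
l=1 r=11: |-17|>|16| out[10]=289, l++
l=2 r=11: |-9|<=|16| out[9]=256, r--
l=2 r=10: |-9|<=|15| out[8]=225, r--
l=2 r=9: |-9|<=|14| out[7]=196, r--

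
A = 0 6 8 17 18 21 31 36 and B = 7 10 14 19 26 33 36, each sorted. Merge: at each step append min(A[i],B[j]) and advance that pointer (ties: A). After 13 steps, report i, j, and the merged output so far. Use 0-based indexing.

[i=0,j=0] A[i]=0<=B[j]=7 take 0 → i++
[i=1,j=0] A[i]=6<=B[j]=7 take 6 → i++
[i=2,j=0] A[i]=8>B[j]=7 take 7 → j++
[i=2,j=1] A[i]=8<=B[j]=10 take 8 → i++
[i=3,j=1] A[i]=17>B[j]=10 take 10 → j++
[i=3,j=2] A[i]=17>B[j]=14 take 14 → j++
[i=3,j=3] A[i]=17<=B[j]=19 take 17 → i++
[i=4,j=3] A[i]=18<=B[j]=19 take 18 → i++
[i=5,j=3] A[i]=21>B[j]=19 take 19 → j++
[i=5,j=4] A[i]=21<=B[j]=26 take 21 → i++
[i=6,j=4] A[i]=31>B[j]=26 take 26 → j++
[i=6,j=5] A[i]=31<=B[j]=33 take 31 → i++
[i=7,j=5] A[i]=36>B[j]=33 take 33 → j++

i=7, j=6, merged so far=[0, 6, 7, 8, 10, 14, 17, 18, 19, 21, 26, 31, 33]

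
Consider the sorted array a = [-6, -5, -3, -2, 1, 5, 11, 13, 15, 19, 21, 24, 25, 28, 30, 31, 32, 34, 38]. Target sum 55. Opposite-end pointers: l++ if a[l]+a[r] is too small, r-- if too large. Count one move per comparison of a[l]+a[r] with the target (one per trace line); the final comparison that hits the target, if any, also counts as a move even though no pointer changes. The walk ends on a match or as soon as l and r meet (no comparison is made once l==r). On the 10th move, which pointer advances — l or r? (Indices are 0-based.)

r

l=0 r=18: -6+38=32 <55, l++
l=1 r=18: -5+38=33 <55, l++
l=2 r=18: -3+38=35 <55, l++
l=3 r=18: -2+38=36 <55, l++
l=4 r=18: 1+38=39 <55, l++
l=5 r=18: 5+38=43 <55, l++
l=6 r=18: 11+38=49 <55, l++
l=7 r=18: 13+38=51 <55, l++
l=8 r=18: 15+38=53 <55, l++
l=9 r=18: 19+38=57 >55, r--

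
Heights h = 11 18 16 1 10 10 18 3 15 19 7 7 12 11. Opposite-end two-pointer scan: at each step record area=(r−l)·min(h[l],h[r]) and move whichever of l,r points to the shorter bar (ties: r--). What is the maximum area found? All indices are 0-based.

max area = 144

[0,13] min(11,11)*13=143 best=143 * → r--
[0,12] min(11,12)*12=132 best=143 → l++
[1,12] min(18,12)*11=132 best=143 → r--
[1,11] min(18,7)*10=70 best=143 → r--
[1,10] min(18,7)*9=63 best=143 → r--
[1,9] min(18,19)*8=144 best=144 * → l++
[2,9] min(16,19)*7=112 best=144 → l++
[3,9] min(1,19)*6=6 best=144 → l++
[4,9] min(10,19)*5=50 best=144 → l++
[5,9] min(10,19)*4=40 best=144 → l++
[6,9] min(18,19)*3=54 best=144 → l++
[7,9] min(3,19)*2=6 best=144 → l++
[8,9] min(15,19)*1=15 best=144 → l++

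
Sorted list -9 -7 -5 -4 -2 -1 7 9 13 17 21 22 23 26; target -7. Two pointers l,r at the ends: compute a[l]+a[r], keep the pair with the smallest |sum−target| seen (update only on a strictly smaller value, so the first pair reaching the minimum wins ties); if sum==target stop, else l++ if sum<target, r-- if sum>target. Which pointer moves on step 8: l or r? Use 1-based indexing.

l=1 r=14: -9+26=17 d=24 *, r--
l=1 r=13: -9+23=14 d=21 *, r--
l=1 r=12: -9+22=13 d=20 *, r--
l=1 r=11: -9+21=12 d=19 *, r--
l=1 r=10: -9+17=8 d=15 *, r--
l=1 r=9: -9+13=4 d=11 *, r--
l=1 r=8: -9+9=0 d=7 *, r--
l=1 r=7: -9+7=-2 d=5 *, r--

r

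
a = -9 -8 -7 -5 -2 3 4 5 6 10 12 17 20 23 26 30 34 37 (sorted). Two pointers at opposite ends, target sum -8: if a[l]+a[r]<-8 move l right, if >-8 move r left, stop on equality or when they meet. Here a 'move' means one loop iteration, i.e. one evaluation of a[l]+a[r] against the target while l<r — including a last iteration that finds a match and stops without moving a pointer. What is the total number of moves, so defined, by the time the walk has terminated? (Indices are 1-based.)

[1,18] -9+37=28 >-8 → r--
[1,17] -9+34=25 >-8 → r--
[1,16] -9+30=21 >-8 → r--
[1,15] -9+26=17 >-8 → r--
[1,14] -9+23=14 >-8 → r--
[1,13] -9+20=11 >-8 → r--
[1,12] -9+17=8 >-8 → r--
[1,11] -9+12=3 >-8 → r--
[1,10] -9+10=1 >-8 → r--
[1,9] -9+6=-3 >-8 → r--
[1,8] -9+5=-4 >-8 → r--
[1,7] -9+4=-5 >-8 → r--
[1,6] -9+3=-6 >-8 → r--
[1,5] -9+-2=-11 <-8 → l++
[2,5] -8+-2=-10 <-8 → l++
[3,5] -7+-2=-9 <-8 → l++
[4,5] -5+-2=-7 >-8 → r--

17 moves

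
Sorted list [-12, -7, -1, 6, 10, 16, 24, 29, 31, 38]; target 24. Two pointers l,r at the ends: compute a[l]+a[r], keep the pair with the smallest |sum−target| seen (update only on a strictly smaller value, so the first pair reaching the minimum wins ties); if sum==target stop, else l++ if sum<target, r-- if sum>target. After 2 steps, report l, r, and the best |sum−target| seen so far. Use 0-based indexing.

l=1, r=8, best |Δ|=2

[0,9] -12+38=26 d=2 * → r--
[0,8] -12+31=19 d=5 → l++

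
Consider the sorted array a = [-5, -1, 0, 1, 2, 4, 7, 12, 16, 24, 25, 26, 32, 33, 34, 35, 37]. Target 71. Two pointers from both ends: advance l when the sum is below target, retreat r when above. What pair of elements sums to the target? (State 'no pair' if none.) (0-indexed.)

(34, 37)

l=0 r=16: -5+37=32 <71, l++
l=1 r=16: -1+37=36 <71, l++
l=2 r=16: 0+37=37 <71, l++
l=3 r=16: 1+37=38 <71, l++
l=4 r=16: 2+37=39 <71, l++
l=5 r=16: 4+37=41 <71, l++
l=6 r=16: 7+37=44 <71, l++
l=7 r=16: 12+37=49 <71, l++
l=8 r=16: 16+37=53 <71, l++
l=9 r=16: 24+37=61 <71, l++
l=10 r=16: 25+37=62 <71, l++
l=11 r=16: 26+37=63 <71, l++
l=12 r=16: 32+37=69 <71, l++
l=13 r=16: 33+37=70 <71, l++
l=14 r=16: 34+37=71, found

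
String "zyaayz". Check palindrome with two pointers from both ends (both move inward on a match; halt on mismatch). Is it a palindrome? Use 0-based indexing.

palindrome

[0,5] 'z'=='z' → l++,r--
[1,4] 'y'=='y' → l++,r--
[2,3] 'a'=='a' → l++,r--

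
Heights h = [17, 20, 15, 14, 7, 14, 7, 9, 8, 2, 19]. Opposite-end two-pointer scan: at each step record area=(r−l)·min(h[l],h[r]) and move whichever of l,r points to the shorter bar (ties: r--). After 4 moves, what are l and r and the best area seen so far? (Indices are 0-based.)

l=1, r=7, best area=171

l=0 r=10: min(17,19)*10=170 best=170 *, l++
l=1 r=10: min(20,19)*9=171 best=171 *, r--
l=1 r=9: min(20,2)*8=16 best=171, r--
l=1 r=8: min(20,8)*7=56 best=171, r--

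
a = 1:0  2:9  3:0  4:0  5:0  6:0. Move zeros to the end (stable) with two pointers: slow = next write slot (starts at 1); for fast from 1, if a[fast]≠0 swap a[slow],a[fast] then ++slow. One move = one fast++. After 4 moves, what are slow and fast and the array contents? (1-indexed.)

slow=1 fast=1: a[fast]=0, fast++
slow=1 fast=2: a[fast]=9≠0 swap→a[1]=9, slow++,fast++
slow=2 fast=3: a[fast]=0, fast++
slow=2 fast=4: a[fast]=0, fast++

slow=2, fast=5, a=[9, 0, 0, 0, 0, 0]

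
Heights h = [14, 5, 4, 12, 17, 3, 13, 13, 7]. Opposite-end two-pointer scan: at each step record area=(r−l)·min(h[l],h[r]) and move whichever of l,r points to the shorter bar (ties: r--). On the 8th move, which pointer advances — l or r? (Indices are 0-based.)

l

[0,8] min(14,7)*8=56 best=56 * → r--
[0,7] min(14,13)*7=91 best=91 * → r--
[0,6] min(14,13)*6=78 best=91 → r--
[0,5] min(14,3)*5=15 best=91 → r--
[0,4] min(14,17)*4=56 best=91 → l++
[1,4] min(5,17)*3=15 best=91 → l++
[2,4] min(4,17)*2=8 best=91 → l++
[3,4] min(12,17)*1=12 best=91 → l++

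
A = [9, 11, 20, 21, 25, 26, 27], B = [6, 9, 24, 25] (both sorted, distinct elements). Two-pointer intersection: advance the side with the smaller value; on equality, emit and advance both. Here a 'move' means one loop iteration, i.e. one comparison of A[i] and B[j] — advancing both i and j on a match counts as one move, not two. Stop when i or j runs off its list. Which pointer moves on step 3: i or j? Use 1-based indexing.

i=1 j=1: 9>6, j++
i=1 j=2: 9==9 emit, i++,j++
i=2 j=3: 11<24, i++

i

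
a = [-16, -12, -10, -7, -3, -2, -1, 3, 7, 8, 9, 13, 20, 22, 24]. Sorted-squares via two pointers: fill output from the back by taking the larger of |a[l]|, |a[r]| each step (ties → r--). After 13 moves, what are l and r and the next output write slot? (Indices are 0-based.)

l=5, r=6, next write slot=1

l=0 r=14: |-16|<=|24| out[14]=576, r--
l=0 r=13: |-16|<=|22| out[13]=484, r--
l=0 r=12: |-16|<=|20| out[12]=400, r--
l=0 r=11: |-16|>|13| out[11]=256, l++
l=1 r=11: |-12|<=|13| out[10]=169, r--
l=1 r=10: |-12|>|9| out[9]=144, l++
l=2 r=10: |-10|>|9| out[8]=100, l++
l=3 r=10: |-7|<=|9| out[7]=81, r--
l=3 r=9: |-7|<=|8| out[6]=64, r--
l=3 r=8: |-7|<=|7| out[5]=49, r--
l=3 r=7: |-7|>|3| out[4]=49, l++
l=4 r=7: |-3|<=|3| out[3]=9, r--
l=4 r=6: |-3|>|-1| out[2]=9, l++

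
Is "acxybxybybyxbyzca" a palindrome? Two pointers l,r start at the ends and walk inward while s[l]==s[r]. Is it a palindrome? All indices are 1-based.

not a palindrome (mismatch at 3,15)

[1,17] 'a'=='a' → l++,r--
[2,16] 'c'=='c' → l++,r--
[3,15] 'x'!='z' → stop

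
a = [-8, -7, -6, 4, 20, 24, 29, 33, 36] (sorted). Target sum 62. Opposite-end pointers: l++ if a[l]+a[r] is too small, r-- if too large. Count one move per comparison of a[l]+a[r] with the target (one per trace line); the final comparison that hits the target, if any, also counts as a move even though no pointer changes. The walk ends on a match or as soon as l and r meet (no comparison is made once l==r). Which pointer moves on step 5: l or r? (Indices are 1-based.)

l=1 r=9: -8+36=28 <62, l++
l=2 r=9: -7+36=29 <62, l++
l=3 r=9: -6+36=30 <62, l++
l=4 r=9: 4+36=40 <62, l++
l=5 r=9: 20+36=56 <62, l++

l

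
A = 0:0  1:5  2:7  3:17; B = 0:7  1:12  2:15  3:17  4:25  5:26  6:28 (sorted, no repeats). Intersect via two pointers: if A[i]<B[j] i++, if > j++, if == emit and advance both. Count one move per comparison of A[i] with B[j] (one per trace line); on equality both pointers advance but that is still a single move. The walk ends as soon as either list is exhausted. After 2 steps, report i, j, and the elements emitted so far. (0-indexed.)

i=2, j=0, emitted=[]

i=0 j=0: 0<7, i++
i=1 j=0: 5<7, i++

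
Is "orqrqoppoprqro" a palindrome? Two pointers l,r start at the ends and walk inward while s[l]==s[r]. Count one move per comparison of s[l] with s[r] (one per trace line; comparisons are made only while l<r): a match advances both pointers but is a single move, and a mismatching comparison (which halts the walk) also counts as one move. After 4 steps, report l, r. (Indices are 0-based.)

l=4, r=9

[0,13] 'o'=='o' → l++,r--
[1,12] 'r'=='r' → l++,r--
[2,11] 'q'=='q' → l++,r--
[3,10] 'r'=='r' → l++,r--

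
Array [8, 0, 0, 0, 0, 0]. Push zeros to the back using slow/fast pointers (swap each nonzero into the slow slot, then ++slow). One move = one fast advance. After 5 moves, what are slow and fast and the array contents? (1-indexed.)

slow=2, fast=6, a=[8, 0, 0, 0, 0, 0]

slow=1 fast=1: a[fast]=8≠0 swap→a[1]=8, slow++,fast++
slow=2 fast=2: a[fast]=0, fast++
slow=2 fast=3: a[fast]=0, fast++
slow=2 fast=4: a[fast]=0, fast++
slow=2 fast=5: a[fast]=0, fast++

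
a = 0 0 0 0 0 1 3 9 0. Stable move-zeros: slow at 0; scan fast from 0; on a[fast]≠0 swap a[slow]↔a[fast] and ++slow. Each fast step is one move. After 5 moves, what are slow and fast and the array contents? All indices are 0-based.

slow=0 fast=0: a[fast]=0, fast++
slow=0 fast=1: a[fast]=0, fast++
slow=0 fast=2: a[fast]=0, fast++
slow=0 fast=3: a[fast]=0, fast++
slow=0 fast=4: a[fast]=0, fast++

slow=0, fast=5, a=[0, 0, 0, 0, 0, 1, 3, 9, 0]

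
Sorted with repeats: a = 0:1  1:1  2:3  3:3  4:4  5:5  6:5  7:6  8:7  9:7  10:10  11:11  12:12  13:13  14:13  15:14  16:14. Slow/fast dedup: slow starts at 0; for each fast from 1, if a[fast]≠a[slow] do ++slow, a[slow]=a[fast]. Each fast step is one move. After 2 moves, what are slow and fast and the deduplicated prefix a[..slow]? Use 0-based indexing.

slow=1, fast=3, prefix=[1, 3]

(s=0,f=1) a[fast]=1=a[slow] dup → fast++
(s=0,f=2) a[fast]=3≠a[slow]=1 write a[1]=3 → slow++,fast++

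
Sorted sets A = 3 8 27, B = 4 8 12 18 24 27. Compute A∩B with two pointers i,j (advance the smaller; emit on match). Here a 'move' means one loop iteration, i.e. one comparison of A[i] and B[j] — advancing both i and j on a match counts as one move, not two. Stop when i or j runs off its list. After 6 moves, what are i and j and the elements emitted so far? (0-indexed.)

i=2, j=5, emitted=[8]

[i=0,j=0] 3<4 → i++
[i=1,j=0] 8>4 → j++
[i=1,j=1] 8==8 emit → i++,j++
[i=2,j=2] 27>12 → j++
[i=2,j=3] 27>18 → j++
[i=2,j=4] 27>24 → j++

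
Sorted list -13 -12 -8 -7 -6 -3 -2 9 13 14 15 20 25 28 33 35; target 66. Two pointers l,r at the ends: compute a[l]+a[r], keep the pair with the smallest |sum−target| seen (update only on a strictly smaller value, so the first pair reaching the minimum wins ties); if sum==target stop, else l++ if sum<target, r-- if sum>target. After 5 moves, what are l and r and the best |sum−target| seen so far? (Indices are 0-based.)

l=5, r=15, best |Δ|=37

l=0 r=15: -13+35=22 d=44 *, l++
l=1 r=15: -12+35=23 d=43 *, l++
l=2 r=15: -8+35=27 d=39 *, l++
l=3 r=15: -7+35=28 d=38 *, l++
l=4 r=15: -6+35=29 d=37 *, l++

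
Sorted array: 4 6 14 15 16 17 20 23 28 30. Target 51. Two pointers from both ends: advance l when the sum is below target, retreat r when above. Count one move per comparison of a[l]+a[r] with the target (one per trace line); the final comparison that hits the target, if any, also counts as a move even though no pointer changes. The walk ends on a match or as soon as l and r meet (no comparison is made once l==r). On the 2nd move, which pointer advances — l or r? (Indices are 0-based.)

l

l=0 r=9: 4+30=34 <51, l++
l=1 r=9: 6+30=36 <51, l++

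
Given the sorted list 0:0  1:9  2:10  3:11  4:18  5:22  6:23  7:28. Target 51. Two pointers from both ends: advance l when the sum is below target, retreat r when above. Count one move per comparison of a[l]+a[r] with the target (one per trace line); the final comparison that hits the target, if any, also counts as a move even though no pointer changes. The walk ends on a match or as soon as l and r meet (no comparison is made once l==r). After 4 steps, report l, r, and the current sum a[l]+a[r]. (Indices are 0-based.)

l=4, r=7, sum=46

l=0 r=7: 0+28=28 <51, l++
l=1 r=7: 9+28=37 <51, l++
l=2 r=7: 10+28=38 <51, l++
l=3 r=7: 11+28=39 <51, l++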